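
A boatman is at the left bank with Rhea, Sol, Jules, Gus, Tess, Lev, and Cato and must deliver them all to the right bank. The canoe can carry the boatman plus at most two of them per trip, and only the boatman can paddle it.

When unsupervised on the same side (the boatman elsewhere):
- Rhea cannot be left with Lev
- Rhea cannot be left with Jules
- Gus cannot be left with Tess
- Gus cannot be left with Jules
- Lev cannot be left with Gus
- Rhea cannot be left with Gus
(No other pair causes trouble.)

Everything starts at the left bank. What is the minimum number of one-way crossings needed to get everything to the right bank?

11

Counting alone: the boatman can take at most 2 across per trip to the right bank, so moving all 7 needs at least 4 loaded trips out, with a return between consecutive ones — at least 7 crossings.
The safety rule pushes this higher. Following every safe sequence of crossings, the most of the 7 that can be at the right bank as the canoe arrives there on crossings 7, 9 is 5, 6 respectively — never all 7.
So no plan with fewer than 11 crossings exists, and this one achieves 11:
1. Boatman goes to the right bank with Gus and Rhea.  [the left bank: Cato, Jules, Lev, Sol, Tess | the right bank: Gus, Rhea]
2. Boatman goes back to the left bank with Rhea.  [the left bank: Cato, Jules, Lev, Rhea, Sol, Tess | the right bank: Gus]
3. Boatman goes to the right bank with Rhea and Sol.  [the left bank: Cato, Jules, Lev, Tess | the right bank: Gus, Rhea, Sol]
4. Boatman goes back to the left bank with Rhea.  [the left bank: Cato, Jules, Lev, Rhea, Tess | the right bank: Gus, Sol]
5. Boatman goes to the right bank with Rhea and Tess.  [the left bank: Cato, Jules, Lev | the right bank: Gus, Rhea, Sol, Tess]
6. Boatman goes back to the left bank with Gus.  [the left bank: Cato, Gus, Jules, Lev | the right bank: Rhea, Sol, Tess]
7. Boatman goes to the right bank with Jules and Lev.  [the left bank: Cato, Gus | the right bank: Jules, Lev, Rhea, Sol, Tess]
8. Boatman goes back to the left bank with Rhea.  [the left bank: Cato, Gus, Rhea | the right bank: Jules, Lev, Sol, Tess]
9. Boatman goes to the right bank with Cato and Rhea.  [the left bank: Gus | the right bank: Cato, Jules, Lev, Rhea, Sol, Tess]
10. Boatman goes back to the left bank with Rhea.  [the left bank: Gus, Rhea | the right bank: Cato, Jules, Lev, Sol, Tess]
11. Boatman goes to the right bank with Gus and Rhea.  [the left bank: — | the right bank: Cato, Gus, Jules, Lev, Rhea, Sol, Tess]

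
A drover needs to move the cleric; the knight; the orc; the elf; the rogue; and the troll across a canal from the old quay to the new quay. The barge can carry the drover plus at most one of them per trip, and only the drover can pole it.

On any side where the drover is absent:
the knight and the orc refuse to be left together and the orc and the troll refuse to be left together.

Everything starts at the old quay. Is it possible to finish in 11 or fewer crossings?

No

Counting alone: the drover can take at most 1 across per trip to the new quay, so moving all 6 needs at least 6 loaded trips out, with a return between consecutive ones — at least 11 crossings.
The safety rule pushes this higher. Following every safe sequence of crossings, the most of the 6 that can be at the new quay as the barge arrives there on crossing 11 is 5 — never all 6.
So the move cannot be finished within 11 crossings. (The shortest complete plan takes 13:)
1. Drover goes to the new quay with the orc.
2. Drover goes back to the old quay alone.
3. Drover goes to the new quay with the cleric.
4. Drover goes back to the old quay alone.
5. Drover goes to the new quay with the knight.
6. Drover goes back to the old quay with the orc.
7. Drover goes to the new quay with the troll.
8. Drover goes back to the old quay alone.
9. Drover goes to the new quay with the elf.
10. Drover goes back to the old quay alone.
11. Drover goes to the new quay with the rogue.
12. Drover goes back to the old quay alone.
13. Drover goes to the new quay with the orc.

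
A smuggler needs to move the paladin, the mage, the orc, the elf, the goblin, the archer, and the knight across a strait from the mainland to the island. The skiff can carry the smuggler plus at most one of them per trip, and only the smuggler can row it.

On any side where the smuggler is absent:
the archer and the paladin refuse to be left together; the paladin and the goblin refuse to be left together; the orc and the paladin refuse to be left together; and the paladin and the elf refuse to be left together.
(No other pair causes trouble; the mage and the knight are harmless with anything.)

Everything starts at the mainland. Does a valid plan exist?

No

Following every safe sequence of crossings from the start, the most of the 7 that can be at the island as the skiff arrives there on crossings 1, 3, 5, 7 is 1, 2, 3, 4 respectively; the best ever achieved is 4 of 7.
From crossing 9 on, no configuration arises that was not already reachable earlier: only 44 distinct safe configurations (who is on which side, and where the skiff is) can ever be reached, none of them has everyone across, and every continuation just revisits them. So no valid plan exists.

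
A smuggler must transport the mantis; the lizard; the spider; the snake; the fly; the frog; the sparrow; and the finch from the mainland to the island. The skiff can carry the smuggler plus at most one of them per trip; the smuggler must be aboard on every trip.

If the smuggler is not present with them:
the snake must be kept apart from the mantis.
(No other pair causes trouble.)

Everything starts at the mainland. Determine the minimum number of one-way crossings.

15

Counting alone: the smuggler can take at most 1 across per trip to the island, so moving all 8 needs at least 8 loaded trips out, with a return between consecutive ones — at least 15 crossings.
The plan below uses exactly 15 crossings, so it is optimal:
1. Smuggler goes to the island with the mantis.
2. Smuggler goes back to the mainland alone.
3. Smuggler goes to the island with the lizard.
4. Smuggler goes back to the mainland alone.
5. Smuggler goes to the island with the spider.
6. Smuggler goes back to the mainland alone.
7. Smuggler goes to the island with the fly.
8. Smuggler goes back to the mainland alone.
9. Smuggler goes to the island with the frog.
10. Smuggler goes back to the mainland alone.
11. Smuggler goes to the island with the sparrow.
12. Smuggler goes back to the mainland alone.
13. Smuggler goes to the island with the finch.
14. Smuggler goes back to the mainland alone.
15. Smuggler goes to the island with the snake.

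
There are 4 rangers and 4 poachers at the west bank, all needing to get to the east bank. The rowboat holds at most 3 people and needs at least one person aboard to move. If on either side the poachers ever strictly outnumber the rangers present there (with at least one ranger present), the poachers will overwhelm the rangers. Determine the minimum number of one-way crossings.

9

Counting alone: each trip to the east bank takes at most 3 across and each return brings at least 1 back, so after t trips out (and t−1 returns) at most 3t − (t−1) of the 8 are across; that first reaches 8 at t = 4, so at least 7 crossings are needed.
The safety rule pushes this higher. Following every safe sequence of crossings, the most of the 8 that can be at the east bank as the rowboat arrives there on crossing 7 is 7 — never all 8.
So no plan with fewer than 9 crossings exists, and this one achieves 9:
1. 2 poachers → the east bank.  (the west bank: 4R 2P; the east bank: 0R 2P)
2. 1 poacher ← the west bank.  (the west bank: 4R 3P; the east bank: 0R 1P)
3. 3 poachers → the east bank.  (the west bank: 4R 0P; the east bank: 0R 4P)
4. 1 poacher ← the west bank.  (the west bank: 4R 1P; the east bank: 0R 3P)
5. 3 rangers → the east bank.  (the west bank: 1R 1P; the east bank: 3R 3P)
6. 1 ranger and 1 poacher ← the west bank.  (the west bank: 2R 2P; the east bank: 2R 2P)
7. 2 rangers → the east bank.  (the west bank: 0R 2P; the east bank: 4R 2P)
8. 1 poacher ← the west bank.  (the west bank: 0R 3P; the east bank: 4R 1P)
9. 3 poachers → the east bank.  (the west bank: 0R 0P; the east bank: 4R 4P)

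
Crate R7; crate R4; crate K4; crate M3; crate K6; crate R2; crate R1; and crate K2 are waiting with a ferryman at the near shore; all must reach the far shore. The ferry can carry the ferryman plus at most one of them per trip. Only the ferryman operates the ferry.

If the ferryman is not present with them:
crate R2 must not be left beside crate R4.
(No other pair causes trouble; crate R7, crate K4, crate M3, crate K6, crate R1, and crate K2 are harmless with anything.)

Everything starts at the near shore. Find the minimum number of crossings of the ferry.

Counting alone: the ferryman can take at most 1 across per trip to the far shore, so moving all 8 needs at least 8 loaded trips out, with a return between consecutive ones — at least 15 crossings.
The plan below uses exactly 15 crossings, so it is optimal:
1. Ferryman goes to the far shore with crate R4.
2. Ferryman goes back to the near shore alone.
3. Ferryman goes to the far shore with crate R7.
4. Ferryman goes back to the near shore alone.
5. Ferryman goes to the far shore with crate K4.
6. Ferryman goes back to the near shore alone.
7. Ferryman goes to the far shore with crate M3.
8. Ferryman goes back to the near shore alone.
9. Ferryman goes to the far shore with crate K6.
10. Ferryman goes back to the near shore alone.
11. Ferryman goes to the far shore with crate R1.
12. Ferryman goes back to the near shore alone.
13. Ferryman goes to the far shore with crate K2.
14. Ferryman goes back to the near shore alone.
15. Ferryman goes to the far shore with crate R2.

15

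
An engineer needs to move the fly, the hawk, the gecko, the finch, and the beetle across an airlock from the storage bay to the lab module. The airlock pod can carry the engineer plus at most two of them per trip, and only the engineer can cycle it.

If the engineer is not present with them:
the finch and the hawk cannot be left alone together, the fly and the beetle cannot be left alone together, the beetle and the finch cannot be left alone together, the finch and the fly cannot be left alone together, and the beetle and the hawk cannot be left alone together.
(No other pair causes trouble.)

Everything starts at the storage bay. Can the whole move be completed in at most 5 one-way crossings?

Counting alone: the engineer can take at most 2 across per trip to the lab module, so moving all 5 needs at least 3 loaded trips out, with a return between consecutive ones — at least 5 crossings.
The safety rule pushes this higher. Following every safe sequence of crossings, the most of the 5 that can be at the lab module as the airlock pod arrives there on crossing 5 is 4 — never all 5.
So the move cannot be finished within 5 crossings. (The shortest complete plan takes 7:)
1. Engineer goes to the lab module with the beetle and the finch.
2. Engineer goes back to the storage bay with the finch.
3. Engineer goes to the lab module with the fly and the hawk.
4. Engineer goes back to the storage bay with the beetle.
5. Engineer goes to the lab module with the finch and the gecko.
6. Engineer goes back to the storage bay with the finch.
7. Engineer goes to the lab module with the beetle and the finch.

No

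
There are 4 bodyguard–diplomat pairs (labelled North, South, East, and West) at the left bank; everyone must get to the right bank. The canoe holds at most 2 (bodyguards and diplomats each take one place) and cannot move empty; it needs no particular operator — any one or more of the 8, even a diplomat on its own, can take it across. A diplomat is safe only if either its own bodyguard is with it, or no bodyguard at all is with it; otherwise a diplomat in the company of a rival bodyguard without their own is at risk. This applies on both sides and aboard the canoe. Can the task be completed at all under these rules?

Following every safe sequence of crossings from the start, the most of the 8 that can be at the right bank as the canoe arrives there on crossings 1, 3, 5 is 2, 3, 4 respectively; the best ever achieved is 4 of 8.
From crossing 7 on, no configuration arises that was not already reachable earlier: only 44 distinct safe configurations (who is on which side, and where the canoe is) can ever be reached, none of them has everyone across, and every continuation just revisits them. So no valid plan exists.

No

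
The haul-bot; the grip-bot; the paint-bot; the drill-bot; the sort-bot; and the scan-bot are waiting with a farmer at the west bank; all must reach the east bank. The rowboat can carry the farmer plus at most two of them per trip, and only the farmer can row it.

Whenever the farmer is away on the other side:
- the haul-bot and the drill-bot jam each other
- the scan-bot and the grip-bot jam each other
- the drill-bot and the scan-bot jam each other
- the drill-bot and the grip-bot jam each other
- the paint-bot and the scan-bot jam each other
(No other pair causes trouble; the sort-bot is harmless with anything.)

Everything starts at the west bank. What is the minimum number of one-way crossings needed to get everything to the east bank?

9

Counting alone: the farmer can take at most 2 across per trip to the east bank, so moving all 6 needs at least 3 loaded trips out, with a return between consecutive ones — at least 5 crossings.
The safety rule pushes this higher. Following every safe sequence of crossings, the most of the 6 that can be at the east bank as the rowboat arrives there on crossings 5, 7 is 4, 5 respectively — never all 6.
So no plan with fewer than 9 crossings exists, and this one achieves 9:
1. Farmer goes to the east bank with the drill-bot and the scan-bot.  [the west bank: the grip-bot, the haul-bot, the paint-bot, the sort-bot | the east bank: the drill-bot, the scan-bot]
2. Farmer goes back to the west bank with the drill-bot.  [the west bank: the drill-bot, the grip-bot, the haul-bot, the paint-bot, the sort-bot | the east bank: the scan-bot]
3. Farmer goes to the east bank with the grip-bot and the haul-bot.  [the west bank: the drill-bot, the paint-bot, the sort-bot | the east bank: the grip-bot, the haul-bot, the scan-bot]
4. Farmer goes back to the west bank with the grip-bot.  [the west bank: the drill-bot, the grip-bot, the paint-bot, the sort-bot | the east bank: the haul-bot, the scan-bot]
5. Farmer goes to the east bank with the grip-bot and the paint-bot.  [the west bank: the drill-bot, the sort-bot | the east bank: the grip-bot, the haul-bot, the paint-bot, the scan-bot]
6. Farmer goes back to the west bank with the scan-bot.  [the west bank: the drill-bot, the scan-bot, the sort-bot | the east bank: the grip-bot, the haul-bot, the paint-bot]
7. Farmer goes to the east bank with the drill-bot and the sort-bot.  [the west bank: the scan-bot | the east bank: the drill-bot, the grip-bot, the haul-bot, the paint-bot, the sort-bot]
8. Farmer goes back to the west bank with the drill-bot.  [the west bank: the drill-bot, the scan-bot | the east bank: the grip-bot, the haul-bot, the paint-bot, the sort-bot]
9. Farmer goes to the east bank with the drill-bot and the scan-bot.  [the west bank: — | the east bank: the drill-bot, the grip-bot, the haul-bot, the paint-bot, the scan-bot, the sort-bot]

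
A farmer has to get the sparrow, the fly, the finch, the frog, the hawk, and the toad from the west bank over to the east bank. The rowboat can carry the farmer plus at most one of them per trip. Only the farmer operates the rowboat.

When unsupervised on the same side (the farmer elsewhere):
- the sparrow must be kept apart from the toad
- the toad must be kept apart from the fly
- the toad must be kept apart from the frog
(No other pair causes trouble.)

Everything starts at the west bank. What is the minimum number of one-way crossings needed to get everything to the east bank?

impossible

Following every safe sequence of crossings from the start, the most of the 6 that can be at the east bank as the rowboat arrives there on crossings 1, 3, 5, 7 is 1, 2, 3, 4 respectively; the best ever achieved is 4 of 6.
From crossing 9 on, no configuration arises that was not already reachable earlier: only 36 distinct safe configurations (who is on which side, and where the rowboat is) can ever be reached, none of them has everyone across, and every continuation just revisits them. So no valid plan exists.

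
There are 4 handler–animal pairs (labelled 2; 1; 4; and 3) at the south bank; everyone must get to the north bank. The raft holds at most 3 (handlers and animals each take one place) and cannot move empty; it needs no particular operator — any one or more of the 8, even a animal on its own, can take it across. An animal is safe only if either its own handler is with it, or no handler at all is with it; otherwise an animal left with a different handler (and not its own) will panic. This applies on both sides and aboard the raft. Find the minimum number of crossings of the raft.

Counting alone: each trip to the north bank takes at most 3 across and each return brings at least 1 back, so after t trips out (and t−1 returns) at most 3t − (t−1) of the 8 are across; that first reaches 8 at t = 4, so at least 7 crossings are needed.
The safety rule pushes this higher. Following every safe sequence of crossings, the most of the 8 that can be at the north bank as the raft arrives there on crossing 7 is 7 — never all 8.
So no plan with fewer than 9 crossings exists, and this one achieves 9:
1. animal 2 and handler 2 cross → the north bank.
2. handler 2 crosses ← the south bank.
3. animal 1, handler 1, and handler 2 cross → the north bank.
4. animal 2 and handler 2 cross ← the south bank.
5. handler 2, handler 3, and handler 4 cross → the north bank.
6. animal 1 crosses ← the south bank.
7. animal 1 and animal 2 cross → the north bank.
8. animal 2 crosses ← the south bank.
9. animal 2, animal 3, and animal 4 cross → the north bank.

9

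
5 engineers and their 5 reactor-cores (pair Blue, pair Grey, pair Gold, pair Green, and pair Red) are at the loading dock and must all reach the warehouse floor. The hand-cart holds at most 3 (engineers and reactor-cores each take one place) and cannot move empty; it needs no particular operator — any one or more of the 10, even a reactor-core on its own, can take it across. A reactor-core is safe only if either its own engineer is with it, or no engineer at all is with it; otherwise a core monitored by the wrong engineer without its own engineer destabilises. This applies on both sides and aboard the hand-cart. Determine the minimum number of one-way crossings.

11

Counting alone: each trip to the warehouse floor takes at most 3 across and each return brings at least 1 back, so after t trips out (and t−1 returns) at most 3t − (t−1) of the 10 are across; that first reaches 10 at t = 5, so at least 9 crossings are needed.
The safety rule pushes this higher. Following every safe sequence of crossings, the most of the 10 that can be at the warehouse floor as the hand-cart arrives there on crossing 9 is 9 — never all 10.
So no plan with fewer than 11 crossings exists, and this one achieves 11:
1. engineer Blue and reactor-core Blue cross → the warehouse floor.
2. engineer Blue crosses ← the loading dock.
3. reactor-core Gold, reactor-core Green, and reactor-core Grey cross → the warehouse floor.
4. reactor-core Blue crosses ← the loading dock.
5. engineer Gold, engineer Green, and engineer Grey cross → the warehouse floor.
6. engineer Grey and reactor-core Grey cross ← the loading dock.
7. engineer Blue, engineer Grey, and engineer Red cross → the warehouse floor.
8. reactor-core Gold crosses ← the loading dock.
9. reactor-core Blue and reactor-core Grey cross → the warehouse floor.
10. reactor-core Blue crosses ← the loading dock.
11. reactor-core Blue, reactor-core Gold, and reactor-core Red cross → the warehouse floor.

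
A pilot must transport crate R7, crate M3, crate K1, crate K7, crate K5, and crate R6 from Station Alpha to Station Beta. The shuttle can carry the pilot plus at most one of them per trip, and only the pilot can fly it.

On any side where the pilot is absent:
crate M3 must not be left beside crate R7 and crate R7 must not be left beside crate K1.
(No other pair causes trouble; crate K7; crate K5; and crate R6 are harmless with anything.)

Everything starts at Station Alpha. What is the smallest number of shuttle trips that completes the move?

13

Counting alone: the pilot can take at most 1 across per trip to Station Beta, so moving all 6 needs at least 6 loaded trips out, with a return between consecutive ones — at least 11 crossings.
The safety rule pushes this higher. Following every safe sequence of crossings, the most of the 6 that can be at Station Beta as the shuttle arrives there on crossing 11 is 5 — never all 6.
So no plan with fewer than 13 crossings exists, and this one achieves 13:
1. Pilot goes to Station Beta with crate R7.
2. Pilot goes back to Station Alpha alone.
3. Pilot goes to Station Beta with crate M3.
4. Pilot goes back to Station Alpha with crate R7.
5. Pilot goes to Station Beta with crate K1.
6. Pilot goes back to Station Alpha alone.
7. Pilot goes to Station Beta with crate K7.
8. Pilot goes back to Station Alpha alone.
9. Pilot goes to Station Beta with crate K5.
10. Pilot goes back to Station Alpha alone.
11. Pilot goes to Station Beta with crate R6.
12. Pilot goes back to Station Alpha alone.
13. Pilot goes to Station Beta with crate R7.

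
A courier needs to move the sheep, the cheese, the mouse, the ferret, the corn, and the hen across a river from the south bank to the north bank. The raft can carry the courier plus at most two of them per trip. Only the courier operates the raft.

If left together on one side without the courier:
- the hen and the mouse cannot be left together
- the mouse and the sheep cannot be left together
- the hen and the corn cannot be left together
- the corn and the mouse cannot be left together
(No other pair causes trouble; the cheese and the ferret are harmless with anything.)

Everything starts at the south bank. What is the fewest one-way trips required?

9

Counting alone: the courier can take at most 2 across per trip to the north bank, so moving all 6 needs at least 3 loaded trips out, with a return between consecutive ones — at least 5 crossings.
The safety rule pushes this higher. Following every safe sequence of crossings, the most of the 6 that can be at the north bank as the raft arrives there on crossings 5, 7 is 4, 5 respectively — never all 6.
So no plan with fewer than 9 crossings exists, and this one achieves 9:
1. Courier goes to the north bank with the corn and the mouse.
2. Courier goes back to the south bank with the mouse.
3. Courier goes to the north bank with the mouse and the sheep.
4. Courier goes back to the south bank with the mouse.
5. Courier goes to the north bank with the cheese and the mouse.
6. Courier goes back to the south bank with the mouse.
7. Courier goes to the north bank with the ferret and the mouse.
8. Courier goes back to the south bank with the mouse.
9. Courier goes to the north bank with the hen and the mouse.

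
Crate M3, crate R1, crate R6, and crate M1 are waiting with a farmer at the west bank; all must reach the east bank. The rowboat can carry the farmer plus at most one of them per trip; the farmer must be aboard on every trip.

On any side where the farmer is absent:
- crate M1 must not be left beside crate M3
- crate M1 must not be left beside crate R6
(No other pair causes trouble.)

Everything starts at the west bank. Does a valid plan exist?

1. Farmer goes to the east bank with crate M1.  [the west bank: crate M3, crate R1, crate R6 | the east bank: crate M1]
2. Farmer goes back to the west bank alone.  [the west bank: crate M3, crate R1, crate R6 | the east bank: crate M1]
3. Farmer goes to the east bank with crate M3.  [the west bank: crate R1, crate R6 | the east bank: crate M1, crate M3]
4. Farmer goes back to the west bank with crate M1.  [the west bank: crate M1, crate R1, crate R6 | the east bank: crate M3]
5. Farmer goes to the east bank with crate R6.  [the west bank: crate M1, crate R1 | the east bank: crate M3, crate R6]
6. Farmer goes back to the west bank alone.  [the west bank: crate M1, crate R1 | the east bank: crate M3, crate R6]
7. Farmer goes to the east bank with crate R1.  [the west bank: crate M1 | the east bank: crate M3, crate R1, crate R6]
8. Farmer goes back to the west bank alone.  [the west bank: crate M1 | the east bank: crate M3, crate R1, crate R6]
9. Farmer goes to the east bank with crate M1.  [the west bank: — | the east bank: crate M1, crate M3, crate R1, crate R6]

Yes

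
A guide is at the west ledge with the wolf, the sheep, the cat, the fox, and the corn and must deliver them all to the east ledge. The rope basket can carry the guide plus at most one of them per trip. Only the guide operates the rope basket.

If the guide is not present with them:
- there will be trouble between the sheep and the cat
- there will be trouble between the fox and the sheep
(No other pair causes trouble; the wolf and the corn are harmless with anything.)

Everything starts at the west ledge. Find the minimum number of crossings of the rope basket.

11

Counting alone: the guide can take at most 1 across per trip to the east ledge, so moving all 5 needs at least 5 loaded trips out, with a return between consecutive ones — at least 9 crossings.
The safety rule pushes this higher. Following every safe sequence of crossings, the most of the 5 that can be at the east ledge as the rope basket arrives there on crossing 9 is 4 — never all 5.
So no plan with fewer than 11 crossings exists, and this one achieves 11:
1. Guide goes to the east ledge with the sheep.  [the west ledge: the cat, the corn, the fox, the wolf | the east ledge: the sheep]
2. Guide goes back to the west ledge alone.  [the west ledge: the cat, the corn, the fox, the wolf | the east ledge: the sheep]
3. Guide goes to the east ledge with the wolf.  [the west ledge: the cat, the corn, the fox | the east ledge: the sheep, the wolf]
4. Guide goes back to the west ledge alone.  [the west ledge: the cat, the corn, the fox | the east ledge: the sheep, the wolf]
5. Guide goes to the east ledge with the cat.  [the west ledge: the corn, the fox | the east ledge: the cat, the sheep, the wolf]
6. Guide goes back to the west ledge with the sheep.  [the west ledge: the corn, the fox, the sheep | the east ledge: the cat, the wolf]
7. Guide goes to the east ledge with the fox.  [the west ledge: the corn, the sheep | the east ledge: the cat, the fox, the wolf]
8. Guide goes back to the west ledge alone.  [the west ledge: the corn, the sheep | the east ledge: the cat, the fox, the wolf]
9. Guide goes to the east ledge with the corn.  [the west ledge: the sheep | the east ledge: the cat, the corn, the fox, the wolf]
10. Guide goes back to the west ledge alone.  [the west ledge: the sheep | the east ledge: the cat, the corn, the fox, the wolf]
11. Guide goes to the east ledge with the sheep.  [the west ledge: — | the east ledge: the cat, the corn, the fox, the sheep, the wolf]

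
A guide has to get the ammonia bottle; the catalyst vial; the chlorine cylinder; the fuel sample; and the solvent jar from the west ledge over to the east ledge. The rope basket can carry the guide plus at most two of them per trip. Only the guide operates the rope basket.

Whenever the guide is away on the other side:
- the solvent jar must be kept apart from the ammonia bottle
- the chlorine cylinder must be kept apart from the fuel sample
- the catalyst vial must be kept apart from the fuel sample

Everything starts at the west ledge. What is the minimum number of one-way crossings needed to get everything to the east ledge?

Counting alone: the guide can take at most 2 across per trip to the east ledge, so moving all 5 needs at least 3 loaded trips out, with a return between consecutive ones — at least 5 crossings.
The plan below uses exactly 5 crossings, so it is optimal:
1. Guide goes to the east ledge with the ammonia bottle and the fuel sample.  [the west ledge: the catalyst vial, the chlorine cylinder, the solvent jar | the east ledge: the ammonia bottle, the fuel sample]
2. Guide goes back to the west ledge alone.  [the west ledge: the catalyst vial, the chlorine cylinder, the solvent jar | the east ledge: the ammonia bottle, the fuel sample]
3. Guide goes to the east ledge with the catalyst vial and the chlorine cylinder.  [the west ledge: the solvent jar | the east ledge: the ammonia bottle, the catalyst vial, the chlorine cylinder, the fuel sample]
4. Guide goes back to the west ledge with the fuel sample.  [the west ledge: the fuel sample, the solvent jar | the east ledge: the ammonia bottle, the catalyst vial, the chlorine cylinder]
5. Guide goes to the east ledge with the fuel sample and the solvent jar.  [the west ledge: — | the east ledge: the ammonia bottle, the catalyst vial, the chlorine cylinder, the fuel sample, the solvent jar]

5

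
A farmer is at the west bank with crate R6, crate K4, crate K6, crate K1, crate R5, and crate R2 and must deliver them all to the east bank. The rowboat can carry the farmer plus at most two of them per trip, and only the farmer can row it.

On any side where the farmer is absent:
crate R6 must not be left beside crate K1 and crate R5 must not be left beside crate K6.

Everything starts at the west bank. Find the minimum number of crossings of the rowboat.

5

Counting alone: the farmer can take at most 2 across per trip to the east bank, so moving all 6 needs at least 3 loaded trips out, with a return between consecutive ones — at least 5 crossings.
The plan below uses exactly 5 crossings, so it is optimal:
1. Farmer goes to the east bank with crate K6 and crate R6.  [the west bank: crate K1, crate K4, crate R2, crate R5 | the east bank: crate K6, crate R6]
2. Farmer goes back to the west bank alone.  [the west bank: crate K1, crate K4, crate R2, crate R5 | the east bank: crate K6, crate R6]
3. Farmer goes to the east bank with crate K4 and crate R2.  [the west bank: crate K1, crate R5 | the east bank: crate K4, crate K6, crate R2, crate R6]
4. Farmer goes back to the west bank alone.  [the west bank: crate K1, crate R5 | the east bank: crate K4, crate K6, crate R2, crate R6]
5. Farmer goes to the east bank with crate K1 and crate R5.  [the west bank: — | the east bank: crate K1, crate K4, crate K6, crate R2, crate R5, crate R6]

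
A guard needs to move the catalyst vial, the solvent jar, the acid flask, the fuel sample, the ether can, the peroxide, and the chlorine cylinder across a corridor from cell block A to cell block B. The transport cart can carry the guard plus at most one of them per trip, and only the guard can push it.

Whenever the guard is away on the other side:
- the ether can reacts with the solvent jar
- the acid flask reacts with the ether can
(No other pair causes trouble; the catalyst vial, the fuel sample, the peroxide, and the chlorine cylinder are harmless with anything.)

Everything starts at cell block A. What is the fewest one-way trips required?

Counting alone: the guard can take at most 1 across per trip to cell block B, so moving all 7 needs at least 7 loaded trips out, with a return between consecutive ones — at least 13 crossings.
The safety rule pushes this higher. Following every safe sequence of crossings, the most of the 7 that can be at cell block B as the transport cart arrives there on crossing 13 is 6 — never all 7.
So no plan with fewer than 15 crossings exists, and this one achieves 15:
1. Guard goes to cell block B with the ether can.  [cell block A: the acid flask, the catalyst vial, the chlorine cylinder, the fuel sample, the peroxide, the solvent jar | cell block B: the ether can]
2. Guard goes back to cell block A alone.  [cell block A: the acid flask, the catalyst vial, the chlorine cylinder, the fuel sample, the peroxide, the solvent jar | cell block B: the ether can]
3. Guard goes to cell block B with the catalyst vial.  [cell block A: the acid flask, the chlorine cylinder, the fuel sample, the peroxide, the solvent jar | cell block B: the catalyst vial, the ether can]
4. Guard goes back to cell block A alone.  [cell block A: the acid flask, the chlorine cylinder, the fuel sample, the peroxide, the solvent jar | cell block B: the catalyst vial, the ether can]
5. Guard goes to cell block B with the solvent jar.  [cell block A: the acid flask, the chlorine cylinder, the fuel sample, the peroxide | cell block B: the catalyst vial, the ether can, the solvent jar]
6. Guard goes back to cell block A with the ether can.  [cell block A: the acid flask, the chlorine cylinder, the ether can, the fuel sample, the peroxide | cell block B: the catalyst vial, the solvent jar]
7. Guard goes to cell block B with the acid flask.  [cell block A: the chlorine cylinder, the ether can, the fuel sample, the peroxide | cell block B: the acid flask, the catalyst vial, the solvent jar]
8. Guard goes back to cell block A alone.  [cell block A: the chlorine cylinder, the ether can, the fuel sample, the peroxide | cell block B: the acid flask, the catalyst vial, the solvent jar]
9. Guard goes to cell block B with the fuel sample.  [cell block A: the chlorine cylinder, the ether can, the peroxide | cell block B: the acid flask, the catalyst vial, the fuel sample, the solvent jar]
10. Guard goes back to cell block A alone.  [cell block A: the chlorine cylinder, the ether can, the peroxide | cell block B: the acid flask, the catalyst vial, the fuel sample, the solvent jar]
11. Guard goes to cell block B with the peroxide.  [cell block A: the chlorine cylinder, the ether can | cell block B: the acid flask, the catalyst vial, the fuel sample, the peroxide, the solvent jar]
12. Guard goes back to cell block A alone.  [cell block A: the chlorine cylinder, the ether can | cell block B: the acid flask, the catalyst vial, the fuel sample, the peroxide, the solvent jar]
13. Guard goes to cell block B with the chlorine cylinder.  [cell block A: the ether can | cell block B: the acid flask, the catalyst vial, the chlorine cylinder, the fuel sample, the peroxide, the solvent jar]
14. Guard goes back to cell block A alone.  [cell block A: the ether can | cell block B: the acid flask, the catalyst vial, the chlorine cylinder, the fuel sample, the peroxide, the solvent jar]
15. Guard goes to cell block B with the ether can.  [cell block A: — | cell block B: the acid flask, the catalyst vial, the chlorine cylinder, the ether can, the fuel sample, the peroxide, the solvent jar]

15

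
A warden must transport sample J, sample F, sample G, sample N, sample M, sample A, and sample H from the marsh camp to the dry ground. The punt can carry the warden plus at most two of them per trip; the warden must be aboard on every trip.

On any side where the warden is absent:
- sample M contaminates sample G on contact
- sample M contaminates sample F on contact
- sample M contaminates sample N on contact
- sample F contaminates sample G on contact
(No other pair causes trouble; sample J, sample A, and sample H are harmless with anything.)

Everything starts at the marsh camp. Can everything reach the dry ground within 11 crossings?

Yes

Yes — this plan uses 11 crossings (≤ 11):
1. Warden goes to the dry ground with sample F and sample M.  [the marsh camp: sample A, sample G, sample H, sample J, sample N | the dry ground: sample F, sample M]
2. Warden goes back to the marsh camp with sample F.  [the marsh camp: sample A, sample F, sample G, sample H, sample J, sample N | the dry ground: sample M]
3. Warden goes to the dry ground with sample F and sample J.  [the marsh camp: sample A, sample G, sample H, sample N | the dry ground: sample F, sample J, sample M]
4. Warden goes back to the marsh camp with sample F.  [the marsh camp: sample A, sample F, sample G, sample H, sample N | the dry ground: sample J, sample M]
5. Warden goes to the dry ground with sample F and sample N.  [the marsh camp: sample A, sample G, sample H | the dry ground: sample F, sample J, sample M, sample N]
6. Warden goes back to the marsh camp with sample M.  [the marsh camp: sample A, sample G, sample H, sample M | the dry ground: sample F, sample J, sample N]
7. Warden goes to the dry ground with sample A and sample G.  [the marsh camp: sample H, sample M | the dry ground: sample A, sample F, sample G, sample J, sample N]
8. Warden goes back to the marsh camp with sample F.  [the marsh camp: sample F, sample H, sample M | the dry ground: sample A, sample G, sample J, sample N]
9. Warden goes to the dry ground with sample F and sample H.  [the marsh camp: sample M | the dry ground: sample A, sample F, sample G, sample H, sample J, sample N]
10. Warden goes back to the marsh camp with sample F.  [the marsh camp: sample F, sample M | the dry ground: sample A, sample G, sample H, sample J, sample N]
11. Warden goes to the dry ground with sample F and sample M.  [the marsh camp: — | the dry ground: sample A, sample F, sample G, sample H, sample J, sample M, sample N]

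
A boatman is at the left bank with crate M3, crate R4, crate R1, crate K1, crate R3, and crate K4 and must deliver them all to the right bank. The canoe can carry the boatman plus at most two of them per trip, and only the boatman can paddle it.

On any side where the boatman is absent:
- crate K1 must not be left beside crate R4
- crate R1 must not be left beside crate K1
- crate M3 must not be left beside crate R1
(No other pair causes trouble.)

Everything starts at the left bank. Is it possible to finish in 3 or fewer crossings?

Counting alone: the boatman can take at most 2 across per trip to the right bank, so moving all 6 needs at least 3 loaded trips out, with a return between consecutive ones — at least 5 crossings.
Since 3 < 5, 3 crossings cannot be enough. (The shortest complete plan in fact takes 5:)
1. Boatman goes to the right bank with crate K1 and crate M3.
2. Boatman goes back to the left bank alone.
3. Boatman goes to the right bank with crate K4 and crate R3.
4. Boatman goes back to the left bank alone.
5. Boatman goes to the right bank with crate R1 and crate R4.

No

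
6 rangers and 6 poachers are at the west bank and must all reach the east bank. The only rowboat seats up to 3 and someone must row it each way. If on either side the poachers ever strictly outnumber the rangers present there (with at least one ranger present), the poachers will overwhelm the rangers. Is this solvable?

No

Following every safe sequence of crossings from the start, the most of the 12 that can be at the east bank as the rowboat arrives there on crossings 1, 3, 5 is 3, 5, 6 respectively; the best ever achieved is 6 of 12.
From crossing 7 on, no configuration arises that was not already reachable earlier: only 17 distinct safe configurations (who is on which side, and where the rowboat is) can ever be reached, none of them has everyone across, and every continuation just revisits them. They are: 0 rangers + 0 poachers across (rowboat back at the start); 0 rangers + 1 poacher across (rowboat there); 0 rangers + 1 poacher across (rowboat back at the start); 0 rangers + 2 poachers across (rowboat there); 0 rangers + 2 poachers across (rowboat back at the start); 0 rangers + 3 poachers across (rowboat there); 0 rangers + 3 poachers across (rowboat back at the start); 0 rangers + 4 poachers across (rowboat there); 0 rangers + 4 poachers across (rowboat back at the start); 0 rangers + 5 poachers across (rowboat there); 0 rangers + 5 poachers across (rowboat back at the start); 0 rangers + 6 poachers across (rowboat there); 1 ranger + 1 poacher across (rowboat there); 1 ranger + 1 poacher across (rowboat back at the start); 2 rangers + 2 poachers across (rowboat there); 2 rangers + 2 poachers across (rowboat back at the start); 3 rangers + 3 poachers across (rowboat there). So no valid plan exists.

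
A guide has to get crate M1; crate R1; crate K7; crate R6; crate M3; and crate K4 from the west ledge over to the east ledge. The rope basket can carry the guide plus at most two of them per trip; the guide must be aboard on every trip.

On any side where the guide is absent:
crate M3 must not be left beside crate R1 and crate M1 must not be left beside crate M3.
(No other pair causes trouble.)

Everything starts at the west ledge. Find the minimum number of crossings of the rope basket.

5

Counting alone: the guide can take at most 2 across per trip to the east ledge, so moving all 6 needs at least 3 loaded trips out, with a return between consecutive ones — at least 5 crossings.
The plan below uses exactly 5 crossings, so it is optimal:
1. Guide goes to the east ledge with crate M1 and crate R1.  [the west ledge: crate K4, crate K7, crate M3, crate R6 | the east ledge: crate M1, crate R1]
2. Guide goes back to the west ledge alone.  [the west ledge: crate K4, crate K7, crate M3, crate R6 | the east ledge: crate M1, crate R1]
3. Guide goes to the east ledge with crate K7 and crate R6.  [the west ledge: crate K4, crate M3 | the east ledge: crate K7, crate M1, crate R1, crate R6]
4. Guide goes back to the west ledge alone.  [the west ledge: crate K4, crate M3 | the east ledge: crate K7, crate M1, crate R1, crate R6]
5. Guide goes to the east ledge with crate K4 and crate M3.  [the west ledge: — | the east ledge: crate K4, crate K7, crate M1, crate M3, crate R1, crate R6]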